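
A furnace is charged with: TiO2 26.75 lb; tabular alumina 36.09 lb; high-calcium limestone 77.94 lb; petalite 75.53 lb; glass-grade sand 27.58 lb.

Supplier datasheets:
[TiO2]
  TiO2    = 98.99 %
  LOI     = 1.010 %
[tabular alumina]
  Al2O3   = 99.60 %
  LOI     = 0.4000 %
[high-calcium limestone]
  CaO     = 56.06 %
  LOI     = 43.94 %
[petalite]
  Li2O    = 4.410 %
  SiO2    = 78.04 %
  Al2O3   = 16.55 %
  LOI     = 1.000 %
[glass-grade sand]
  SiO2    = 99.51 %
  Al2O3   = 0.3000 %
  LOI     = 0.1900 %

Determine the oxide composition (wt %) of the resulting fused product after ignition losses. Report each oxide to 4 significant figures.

Values along the way are printed rounded off to 4 significant digits as written. Each numeric step runs at exact precision at all times; a single rounding completes each reported number. The derived quantities (LOI, the yield, glass mass, the five compositions, the totals) are rebuilt in full float precision starting from the weights at 208.4 lb of glass, as written in problem or answer.
Oxide masses out of the charge:
  TiO2: 26.75·0.9899 = 26.48 lb
  Li2O: 75.53·0.04410 = 3.331 lb
  SiO2: 75.53·0.7804 + 27.58·0.9951 = 86.39 lb
  Al2O3: 36.09·0.9960 + 75.53·0.1655 + 27.58·0.003000 = 48.53 lb
  CaO: 77.94·0.5606 = 43.69 lb
LOI: 26.75·0.01010 + 36.09·0.004000 + 77.94·0.4394 + 75.53·0.01000 + 27.58·0.001900 = 35.47 lb
Glass = total batch minus LOI = 243.9 − 35.47 = 208.4 lb (= Σ oxide masses)
wt % = 100 × oxide mass / glass mass

Glass mass = 208.4 lb (batch 243.9 − LOI 35.47).
Composition: TiO2 12.70%, Li2O 1.598%, SiO2 41.45%, Al2O3 23.28%, CaO 20.96%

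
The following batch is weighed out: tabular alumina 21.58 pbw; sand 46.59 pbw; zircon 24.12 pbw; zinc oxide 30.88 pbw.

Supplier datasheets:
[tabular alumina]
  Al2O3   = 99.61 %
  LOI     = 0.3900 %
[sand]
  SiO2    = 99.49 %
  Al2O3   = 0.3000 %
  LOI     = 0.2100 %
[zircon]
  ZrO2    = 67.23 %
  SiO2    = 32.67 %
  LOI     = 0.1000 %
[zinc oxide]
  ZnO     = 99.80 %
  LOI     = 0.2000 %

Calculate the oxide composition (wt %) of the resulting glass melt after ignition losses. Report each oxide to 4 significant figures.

Glass mass = 122.9 pbw (batch 123.2 − LOI 0.2679).
Composition: ZrO2 13.19%, SiO2 44.13%, Al2O3 17.60%, ZnO 25.08%

In-progress results are printed rounded off to 4 significant figures at each printed step; each numeric step runs at full precision from first step to last; a single rounding produces each reported number; all derived quantities are computed using the weight values for 122.9 pbw of glass at full float precision (the yield, four oxide percentages, totals, ignition loss, glass mass), as written in question or answer.
Oxide masses out of the charge:
  ZrO2: 24.12·0.6723 = 16.22 pbw
  SiO2: 46.59·0.9949 + 24.12·0.3267 = 54.23 pbw
  Al2O3: 21.58·0.9961 + 46.59·0.003000 = 21.64 pbw
  ZnO: 30.88·0.9980 = 30.82 pbw
LOI: 21.58·0.003900 + 46.59·0.002100 + 24.12·0.001000 + 30.88·0.002000 = 0.2679 pbw
Resulting glass, batch − LOI: 123.2 − 0.2679 = 122.9 pbw (= the summed oxide contributions)
each wt % is 100 × oxide ÷ glass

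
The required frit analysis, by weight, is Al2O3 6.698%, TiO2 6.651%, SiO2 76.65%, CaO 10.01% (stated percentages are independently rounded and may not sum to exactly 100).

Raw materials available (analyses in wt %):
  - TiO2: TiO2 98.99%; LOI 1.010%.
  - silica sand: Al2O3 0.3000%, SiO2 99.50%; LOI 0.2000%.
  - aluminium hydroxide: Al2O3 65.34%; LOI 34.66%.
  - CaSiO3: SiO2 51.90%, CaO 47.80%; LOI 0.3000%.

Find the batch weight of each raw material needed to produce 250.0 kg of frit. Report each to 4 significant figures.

Batch per 250.0 kg frit:
  TiO2: 16.80 kg
  silica sand: 165.3 kg
  aluminium hydroxide: 24.87 kg
  CaSiO3: 52.35 kg
Total batch = 259.3 kg; LOI loss = 9.277 kg; yield = 96.42%

All internal work maintains exact precision all the way through. Mid-chain values are displayed (rounded to 4 significant digits) in the printout. Every reported result receives exactly one rounding — all derived quantities (the yield, ignition loss, four oxide percentages, net glass mass, the totals) are computed using the weight values at 250.0 kg of glass in full float precision, precisely as stated by the question or the answer.
Oxide mass targets, per 250.0 kg frit:
  Al2O3: 6.698% × 250.0 = 16.74 kg
  TiO2: 6.651% × 250.0 = 16.63 kg
  SiO2: 76.65% × 250.0 = 191.6 kg
  CaO: 10.01% × 250.0 = 25.02 kg
Oxide-by-oxide audit using the reported weights, on the stated basis (every target is met by its sum within answer rounding):
  Al2O3: 165.3·0.003000 + 24.87·0.6534 = 16.75 kg (target 16.74 kg)
  TiO2: 16.80·0.9899 = 16.63 kg (target 16.63 kg)
  SiO2: 165.3·0.9950 + 52.35·0.5190 = 191.6 kg (target 191.6 kg)
  CaO: 52.35·0.4780 = 25.02 kg (target 25.02 kg)
Auditing the glass mass value: net batch after ignition = 250.0 kg (the targets, summed, come to 250.0 kg; stated basis 250.0 kg — any gap is answer rounding).
Batch total: Σ batch = 259.3 kg; the LOI term Σ batch·LOI equals 9.277 kg; yield = glass ÷ total batch = 96.42%.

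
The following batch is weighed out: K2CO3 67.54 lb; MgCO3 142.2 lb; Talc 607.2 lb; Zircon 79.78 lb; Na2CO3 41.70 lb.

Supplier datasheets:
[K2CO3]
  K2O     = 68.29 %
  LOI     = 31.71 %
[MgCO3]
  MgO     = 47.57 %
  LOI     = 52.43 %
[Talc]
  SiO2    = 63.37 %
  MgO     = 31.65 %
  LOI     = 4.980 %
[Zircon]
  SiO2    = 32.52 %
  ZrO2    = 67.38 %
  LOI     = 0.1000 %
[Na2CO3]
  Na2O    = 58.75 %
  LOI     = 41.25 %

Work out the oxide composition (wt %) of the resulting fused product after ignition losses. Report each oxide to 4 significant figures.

The intermediate values are shown rounded to 4 significant figures on the page. Each numeric step carries full float precision in every operation. Each reported value takes a single rounding — derived quantities (the yield, glass mass, the totals, the five compositions, LOI) are computed from the weighed amounts per 794.9 lb of glass at exact precision, as they appear in either problem or answer.
Oxide masses out of the charge:
  K2O: 67.54·0.6829 = 46.12 lb
  SiO2: 607.2·0.6337 + 79.78·0.3252 = 410.7 lb
  MgO: 142.2·0.4757 + 607.2·0.3165 = 259.8 lb
  ZrO2: 79.78·0.6738 = 53.76 lb
  Na2O: 41.70·0.5875 = 24.50 lb
LOI: 67.54·0.3171 + 142.2·0.5243 + 607.2·0.04980 + 79.78·0.001000 + 41.70·0.4125 = 143.5 lb
Glass = total batch minus LOI = 938.4 − 143.5 = 794.9 lb (= the summed oxide contributions)
wt % = 100 × oxide mass / glass mass

Glass mass = 794.9 lb (batch 938.4 − LOI 143.5).
Composition: K2O 5.802%, SiO2 51.67%, MgO 32.69%, ZrO2 6.762%, Na2O 3.082%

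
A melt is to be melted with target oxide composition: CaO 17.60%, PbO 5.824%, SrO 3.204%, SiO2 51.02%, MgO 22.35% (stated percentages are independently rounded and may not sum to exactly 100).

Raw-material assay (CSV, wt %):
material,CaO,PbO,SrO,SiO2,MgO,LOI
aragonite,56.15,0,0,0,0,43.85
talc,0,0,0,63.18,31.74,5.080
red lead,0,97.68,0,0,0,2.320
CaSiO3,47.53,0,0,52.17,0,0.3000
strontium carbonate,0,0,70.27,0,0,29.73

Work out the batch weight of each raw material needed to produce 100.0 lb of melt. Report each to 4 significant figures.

Batch per 100.0 lb melt:
  aragonite: 20.75 lb
  talc: 70.42 lb
  red lead: 5.962 lb
  CaSiO3: 12.52 lb
  strontium carbonate: 4.560 lb
Total batch = 114.2 lb; LOI loss = 14.21 lb; yield = 87.56%

The intermediate values are shown, rounded to 4 significant figures, alongside each step; every computation carries full precision at each step; each reported result carries a single rounding. Derived quantities (glass mass, totals, yield, LOI, the five compositions) are recomputed at full float precision starting from the weights at 100.0 lb of glass exactly as printed in the question or the answer.
Target oxide masses per 100.0 lb melt:
  CaO: 17.60% × 100.0 = 17.60 lb
  PbO: 5.824% × 100.0 = 5.824 lb
  SrO: 3.204% × 100.0 = 3.204 lb
  SiO2: 51.02% × 100.0 = 51.02 lb
  MgO: 22.35% × 100.0 = 22.35 lb
Mass-balance tally per oxide per the reported batch figures, versus the basis set out (summed amounts equal target values net of answer rounding effects):
  CaO: 20.75·0.5615 + 12.52·0.4753 = 17.60 lb (target 17.60 lb)
  PbO: 5.962·0.9768 = 5.824 lb (target 5.824 lb)
  SrO: 4.560·0.7027 = 3.204 lb (target 3.204 lb)
  SiO2: 70.42·0.6318 + 12.52·0.5217 = 51.02 lb (target 51.02 lb)
  MgO: 70.42·0.3174 = 22.35 lb (target 22.35 lb)
Glass-mass sanity pass: total batch − LOI = 100.0 lb (summing oxide targets gives 100.0 lb; against the stated basis, 100.0 lb — gaps are rounding artifacts).
Total batch = Σ batch = 114.2 lb; LOI loss = Σ batch·LOI = 14.21 lb; as yield: glass ÷ batch → 87.56%.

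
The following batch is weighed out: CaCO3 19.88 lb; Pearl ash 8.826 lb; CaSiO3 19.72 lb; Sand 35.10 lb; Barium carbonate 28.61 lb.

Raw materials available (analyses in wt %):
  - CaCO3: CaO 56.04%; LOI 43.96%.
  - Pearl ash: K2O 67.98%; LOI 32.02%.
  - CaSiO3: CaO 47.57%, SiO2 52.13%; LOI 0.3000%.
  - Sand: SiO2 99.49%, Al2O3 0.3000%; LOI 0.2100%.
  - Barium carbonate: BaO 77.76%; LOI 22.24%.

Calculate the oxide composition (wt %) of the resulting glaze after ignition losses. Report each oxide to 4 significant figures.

Values along the way are displayed, rounded to four significant digits, in the working; every computation holds exact precision at every stage; a single rounding finalizes each reported figure. The derived quantities are carried starting from the weights at 94.07 lb of glass in full float precision (net glass mass, totals, the yield, five oxide percentages, ignition loss), as given in either problem or answer.
Delivered oxide masses:
  CaO: 19.88·0.5604 + 19.72·0.4757 = 20.52 lb
  BaO: 28.61·0.7776 = 22.25 lb
  K2O: 8.826·0.6798 = 6.000 lb
  SiO2: 19.72·0.5213 + 35.10·0.9949 = 45.20 lb
  Al2O3: 35.10·0.003000 = 0.1053 lb
LOI: 19.88·0.4396 + 8.826·0.3202 + 19.72·0.003000 + 35.10·0.002100 + 28.61·0.2224 = 18.06 lb
batch − LOI leaves glass = 112.1 − 18.06 = 94.07 lb (the oxide masses sum to this)
wt % = 100 × oxide mass / glass mass

Glass mass = 94.07 lb (batch 112.1 − LOI 18.06).
Composition: CaO 21.81%, BaO 23.65%, K2O 6.378%, SiO2 48.05%, Al2O3 0.1119%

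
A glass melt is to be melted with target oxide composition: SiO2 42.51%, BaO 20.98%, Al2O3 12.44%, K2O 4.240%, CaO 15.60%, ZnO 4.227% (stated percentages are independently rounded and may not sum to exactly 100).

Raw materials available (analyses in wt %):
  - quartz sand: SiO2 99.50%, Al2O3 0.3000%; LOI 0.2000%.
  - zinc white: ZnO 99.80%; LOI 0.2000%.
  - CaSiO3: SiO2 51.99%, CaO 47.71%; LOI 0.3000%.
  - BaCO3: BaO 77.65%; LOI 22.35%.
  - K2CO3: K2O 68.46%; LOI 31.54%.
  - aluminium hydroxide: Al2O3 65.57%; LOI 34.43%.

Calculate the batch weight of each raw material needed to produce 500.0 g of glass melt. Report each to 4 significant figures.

Batch per 500.0 g glass melt:
  quartz sand: 128.2 g
  zinc white: 21.18 g
  CaSiO3: 163.5 g
  BaCO3: 135.1 g
  K2CO3: 30.97 g
  aluminium hydroxide: 94.27 g
Total batch = 573.2 g; LOI loss = 73.21 g; yield = 87.23%

Working values appear with 4-significant-figure rounding in the working. Every computation carries exact precision in every operation — a single rounding completes each reported result; all derived quantities are rebuilt in exact precision (glass mass, LOI, the yield, the six compositions, the totals) from the batch weights for 500.0 g of glass precisely as stated by the question or the answer.
Oxide-by-oxide targets in 500.0 g glass melt:
  SiO2: 42.51% × 500.0 = 212.6 g
  BaO: 20.98% × 500.0 = 104.9 g
  Al2O3: 12.44% × 500.0 = 62.20 g
  K2O: 4.240% × 500.0 = 21.20 g
  CaO: 15.60% × 500.0 = 78.00 g
  ZnO: 4.227% × 500.0 = 21.14 g
Checking each oxide sum using the reported weights, versus the basis set out (summed amounts equal target values up to rounding of the answer):
  SiO2: 128.2·0.9950 + 163.5·0.5199 = 212.6 g (target 212.6 g)
  BaO: 135.1·0.7765 = 104.9 g (target 104.9 g)
  Al2O3: 128.2·0.003000 + 94.27·0.6557 = 62.20 g (target 62.20 g)
  K2O: 30.97·0.6846 = 21.20 g (target 21.20 g)
  CaO: 163.5·0.4771 = 78.01 g (target 78.00 g)
  ZnO: 21.18·0.9980 = 21.14 g (target 21.14 g)
Glass-mass closure: Σ batch − LOI loss = 500.0 g (oxide target masses add up to 500.0 g; basis as stated: 500.0 g — deltas are rounding alone).
Batch total: Σ batch = 573.2 g; LOI removed, Σ of batch·LOI: 73.21 g; as yield: glass ÷ batch → 87.23%.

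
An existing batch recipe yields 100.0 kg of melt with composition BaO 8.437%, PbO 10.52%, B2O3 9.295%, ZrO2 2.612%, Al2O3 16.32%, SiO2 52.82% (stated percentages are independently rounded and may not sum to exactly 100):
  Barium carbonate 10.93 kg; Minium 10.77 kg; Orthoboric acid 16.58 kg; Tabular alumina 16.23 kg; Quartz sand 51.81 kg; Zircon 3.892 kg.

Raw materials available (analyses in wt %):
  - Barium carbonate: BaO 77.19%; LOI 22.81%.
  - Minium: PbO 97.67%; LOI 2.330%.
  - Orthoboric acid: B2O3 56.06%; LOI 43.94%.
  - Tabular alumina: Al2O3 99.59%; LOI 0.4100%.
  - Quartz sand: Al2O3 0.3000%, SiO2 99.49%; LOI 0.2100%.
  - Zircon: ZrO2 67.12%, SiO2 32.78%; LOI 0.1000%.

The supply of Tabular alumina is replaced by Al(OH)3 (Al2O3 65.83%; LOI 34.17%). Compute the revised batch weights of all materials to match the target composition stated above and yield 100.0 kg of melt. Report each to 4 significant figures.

All internal work runs at exact precision end to end — intermediates are displayed, with 4-significant-digit rounding, alongside each step; each reported figure undergoes a single rounding — the derived quantities are recomputed starting from the weights per 100.0 kg of glass in full float precision (ignition loss, the six compositions, yield, glass mass, totals) precisely as stated by the question or the answer.
Target masses of each oxide per 100.0 kg melt:
  BaO: 8.437% × 100.0 = 8.437 kg
  PbO: 10.52% × 100.0 = 10.52 kg
  B2O3: 9.295% × 100.0 = 9.295 kg
  ZrO2: 2.612% × 100.0 = 2.612 kg
  Al2O3: 16.32% × 100.0 = 16.32 kg
  SiO2: 52.82% × 100.0 = 52.82 kg
Verifying the oxide balance from the weights as reported, under the basis named above (delivered sums recover each target once rounding is allowed for):
  BaO: 10.93·0.7719 = 8.437 kg (target 8.437 kg)
  PbO: 10.77·0.9767 = 10.52 kg (target 10.52 kg)
  B2O3: 16.58·0.5606 = 9.295 kg (target 9.295 kg)
  ZrO2: 3.892·0.6712 = 2.612 kg (target 2.612 kg)
  Al2O3: 24.56·0.6583 + 51.81·0.003000 = 16.32 kg (target 16.32 kg)
  SiO2: 51.81·0.9949 + 3.892·0.3278 = 52.82 kg (target 52.82 kg)
Glass mass check: Σ batch − LOI loss = 100.0 kg (per-oxide target masses sum to 100.0 kg; stated basis 100.0 kg — differing by rounding only).
Summing the batch: Σ batch = 118.5 kg; the LOI term Σ batch·LOI equals 18.53 kg; the yield ratio, glass ÷ batch: 84.36%.

Revised batch per 100.0 kg melt:
  Barium carbonate: 10.93 kg
  Minium: 10.77 kg
  Orthoboric acid: 16.58 kg
  Al(OH)3: 24.56 kg
  Quartz sand: 51.81 kg
  Zircon: 3.892 kg
Total batch = 118.5 kg; LOI loss = 18.53 kg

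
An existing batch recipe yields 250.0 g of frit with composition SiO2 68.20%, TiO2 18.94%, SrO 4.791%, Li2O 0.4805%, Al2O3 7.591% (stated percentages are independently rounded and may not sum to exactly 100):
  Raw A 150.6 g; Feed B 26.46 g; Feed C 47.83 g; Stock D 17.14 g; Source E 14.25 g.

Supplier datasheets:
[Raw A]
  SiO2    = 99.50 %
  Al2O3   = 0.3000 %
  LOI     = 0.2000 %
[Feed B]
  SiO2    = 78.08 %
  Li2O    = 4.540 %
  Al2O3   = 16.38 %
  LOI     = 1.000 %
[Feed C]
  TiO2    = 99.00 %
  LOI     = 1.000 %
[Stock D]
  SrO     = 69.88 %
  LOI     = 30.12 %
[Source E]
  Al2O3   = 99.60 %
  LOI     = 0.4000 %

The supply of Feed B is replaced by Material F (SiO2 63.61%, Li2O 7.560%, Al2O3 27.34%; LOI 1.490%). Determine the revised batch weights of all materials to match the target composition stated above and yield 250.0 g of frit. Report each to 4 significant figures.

Revised batch per 250.0 g frit:
  Raw A: 161.2 g
  Material F: 15.89 g
  Feed C: 47.83 g
  Stock D: 17.14 g
  Source E: 14.21 g
Total batch = 256.3 g; LOI loss = 6.257 g

All internal work maintains full float precision from start to finish. Working values are displayed with 4-significant-digit rounding across the worked steps; each reported number undergoes a single rounding. The derived quantities, which include net glass mass, LOI, five oxide percentages, totals, yield, are re-derived in full float precision, precisely as stated by problem or answer, from the batch weights at 250.0 g of glass.
Per-oxide target masses for 250.0 g frit:
  SiO2: 68.20% × 250.0 = 170.5 g
  TiO2: 18.94% × 250.0 = 47.35 g
  SrO: 4.791% × 250.0 = 11.98 g
  Li2O: 0.4805% × 250.0 = 1.201 g
  Al2O3: 7.591% × 250.0 = 18.98 g
Mass-balance tally per oxide using the reported weights, versus the basis set out (summed amounts equal target values up to rounding of the answer):
  SiO2: 161.2·0.9950 + 15.89·0.6361 = 170.5 g (target 170.5 g)
  TiO2: 47.83·0.9900 = 47.35 g (target 47.35 g)
  SrO: 17.14·0.6988 = 11.98 g (target 11.98 g)
  Li2O: 15.89·0.07560 = 1.201 g (target 1.201 g)
  Al2O3: 161.2·0.003000 + 15.89·0.2734 + 14.21·0.9960 = 18.98 g (target 18.98 g)
Auditing the glass mass value: total batch − LOI = 250.0 g (the targets, summed, come to 250.0 g; versus the stated basis of 250.0 g — differing by rounding only).
Whole-batch sum: Σ batch = 256.3 g; the LOI term Σ batch·LOI equals 6.257 g; yield = glass ÷ total batch = 97.56%.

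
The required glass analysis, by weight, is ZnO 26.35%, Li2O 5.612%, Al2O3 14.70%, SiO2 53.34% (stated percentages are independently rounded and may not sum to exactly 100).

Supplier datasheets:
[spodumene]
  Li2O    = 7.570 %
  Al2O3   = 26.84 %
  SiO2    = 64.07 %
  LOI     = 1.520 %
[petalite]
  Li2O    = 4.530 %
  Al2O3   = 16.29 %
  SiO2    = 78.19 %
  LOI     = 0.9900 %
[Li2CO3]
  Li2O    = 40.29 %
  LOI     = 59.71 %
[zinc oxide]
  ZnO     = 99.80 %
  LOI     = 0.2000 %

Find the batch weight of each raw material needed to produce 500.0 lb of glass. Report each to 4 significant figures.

Every computation runs at exact precision in all steps. Working values are shown rounded off to 4 significant digits when written out. Each reported number takes a single rounding — all derived quantities are computed using the weight values for 500.0 lb of glass at full float precision (net glass mass, LOI, four oxide percentages, yield, totals), as set out in the question or the answer.
Target oxide masses per 500.0 lb glass:
  ZnO: 26.35% × 500.0 = 131.8 lb
  Li2O: 5.612% × 500.0 = 28.06 lb
  Al2O3: 14.70% × 500.0 = 73.50 lb
  SiO2: 53.34% × 500.0 = 266.7 lb
Oxide-by-oxide audit given the weights on record, under the basis named above (delivered sums recover each target once rounding is allowed for):
  ZnO: 132.0·0.9980 = 131.7 lb (target 131.8 lb)
  Li2O: 132.9·0.07570 + 232.2·0.04530 + 18.56·0.4029 = 28.06 lb (target 28.06 lb)
  Al2O3: 132.9·0.2684 + 232.2·0.1629 = 73.50 lb (target 73.50 lb)
  SiO2: 132.9·0.6407 + 232.2·0.7819 = 266.7 lb (target 266.7 lb)
Glass-mass closure: batch Σ − ignition loss = 500.0 lb (oxide target masses add up to 500.0 lb; basis as stated: 500.0 lb — rounding explains the deltas).
Total batch = Σ batch = 515.7 lb; the LOI term Σ batch·LOI equals 15.67 lb; yield = glass ÷ total batch = 96.96%.

Batch per 500.0 lb glass:
  spodumene: 132.9 lb
  petalite: 232.2 lb
  Li2CO3: 18.56 lb
  zinc oxide: 132.0 lb
Total batch = 515.7 lb; LOI loss = 15.67 lb; yield = 96.96%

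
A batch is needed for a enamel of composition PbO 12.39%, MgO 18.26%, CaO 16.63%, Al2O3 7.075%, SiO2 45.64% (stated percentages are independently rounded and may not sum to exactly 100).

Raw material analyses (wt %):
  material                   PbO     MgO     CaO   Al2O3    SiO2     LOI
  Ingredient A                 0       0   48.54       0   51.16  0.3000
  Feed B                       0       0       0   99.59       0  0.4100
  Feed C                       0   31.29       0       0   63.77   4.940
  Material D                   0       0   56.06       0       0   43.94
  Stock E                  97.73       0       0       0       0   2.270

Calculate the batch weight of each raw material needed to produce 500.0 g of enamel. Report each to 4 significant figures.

Working values are shown rounded off to 4 significant digits as written; full precision is kept through the solve. Exactly one rounding is applied to each reported number. The derived quantities (glass mass, the five compositions, yield, ignition loss, totals) are rebuilt at exact precision from the weighed amounts for 500.0 g of glass, as quoted within either problem or answer.
Oxide-by-oxide targets in 500.0 g enamel:
  PbO: 12.39% × 500.0 = 61.95 g
  MgO: 18.26% × 500.0 = 91.30 g
  CaO: 16.63% × 500.0 = 83.15 g
  Al2O3: 7.075% × 500.0 = 35.38 g
  SiO2: 45.64% × 500.0 = 228.2 g
Per-oxide balance check using the reported weights, versus the basis set out (oxide sums agree with the targets modulo rounding of the values):
  PbO: 63.39·0.9773 = 61.95 g (target 61.95 g)
  MgO: 291.8·0.3129 = 91.30 g (target 91.30 g)
  CaO: 82.35·0.4854 + 77.02·0.5606 = 83.15 g (target 83.15 g)
  Al2O3: 35.52·0.9959 = 35.37 g (target 35.38 g)
  SiO2: 82.35·0.5116 + 291.8·0.6377 = 228.2 g (target 228.2 g)
Mass balance on the glass: Σ batch − LOI loss = 500.0 g (the Σ of target masses is 500.0 g; versus the stated basis of 500.0 g — differing by rounding only).
Summing the batch: Σ batch = 550.1 g; Σ batch·LOI gives LOI loss = 50.09 g; yield, glass over the total, = 90.89%.

Batch per 500.0 g enamel:
  Ingredient A: 82.35 g
  Feed B: 35.52 g
  Feed C: 291.8 g
  Material D: 77.02 g
  Stock E: 63.39 g
Total batch = 550.1 g; LOI loss = 50.09 g; yield = 90.89%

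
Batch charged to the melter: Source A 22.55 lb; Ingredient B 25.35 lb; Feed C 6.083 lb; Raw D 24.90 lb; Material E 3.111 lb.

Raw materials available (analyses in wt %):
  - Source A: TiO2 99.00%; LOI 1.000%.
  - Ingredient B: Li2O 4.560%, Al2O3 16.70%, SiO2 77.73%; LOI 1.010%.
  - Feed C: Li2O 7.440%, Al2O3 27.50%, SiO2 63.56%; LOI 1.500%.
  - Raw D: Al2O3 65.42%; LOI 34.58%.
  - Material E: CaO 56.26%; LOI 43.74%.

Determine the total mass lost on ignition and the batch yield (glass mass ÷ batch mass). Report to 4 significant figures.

In-progress results are shown, rounded to 4 significant figures, within the worked lines — every computation carries exact precision throughout. Every reported figure includes exactly one rounding; the derived quantities are computed from the weighed amounts on 71.45 lb of glass at full precision (five oxide percentages, LOI, yield, glass mass, totals), exactly as shown in question or answer.
LOI of each material in turn:
  Source A: 22.55 × 0.01000 = 0.2255 lb
  Ingredient B: 25.35 × 0.01010 = 0.2560 lb
  Feed C: 6.083 × 0.01500 = 0.09124 lb
  Raw D: 24.90 × 0.3458 = 8.610 lb
  Material E: 3.111 × 0.4374 = 1.361 lb
Total LOI = 10.54 lb
Glass = batch − LOI = 81.99 − 10.54 = 71.45 lb

LOI loss = 10.54 lb; glass = 71.45 lb; yield = 87.14%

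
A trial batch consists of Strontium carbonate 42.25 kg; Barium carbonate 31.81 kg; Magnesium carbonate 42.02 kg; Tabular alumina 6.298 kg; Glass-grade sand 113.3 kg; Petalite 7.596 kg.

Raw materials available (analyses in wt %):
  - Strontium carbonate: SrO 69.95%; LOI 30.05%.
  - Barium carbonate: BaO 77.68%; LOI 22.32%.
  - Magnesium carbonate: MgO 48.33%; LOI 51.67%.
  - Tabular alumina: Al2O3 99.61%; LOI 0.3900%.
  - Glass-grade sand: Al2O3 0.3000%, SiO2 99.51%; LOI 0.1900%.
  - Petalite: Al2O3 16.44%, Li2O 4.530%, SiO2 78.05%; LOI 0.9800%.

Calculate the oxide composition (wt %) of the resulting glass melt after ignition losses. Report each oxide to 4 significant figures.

Glass mass = 201.5 kg (batch 243.3 − LOI 41.82).
Composition: BaO 12.27%, Al2O3 3.903%, MgO 10.08%, SrO 14.67%, Li2O 0.1708%, SiO2 58.91%

Each numeric step keeps full float precision in every operation. Working values are shown (rounded to 4 significant digits) in the printout — a single rounding produces every reported value; derived quantities (net glass mass, six oxide percentages, LOI, totals, the yield) are carried in exact precision using the weight values for 201.5 kg of glass as set out in the problem or the answer.
Delivered oxide masses:
  BaO: 31.81·0.7768 = 24.71 kg
  Al2O3: 6.298·0.9961 + 113.3·0.003000 + 7.596·0.1644 = 7.862 kg
  MgO: 42.02·0.4833 = 20.31 kg
  SrO: 42.25·0.6995 = 29.55 kg
  Li2O: 7.596·0.04530 = 0.3441 kg
  SiO2: 113.3·0.9951 + 7.596·0.7805 = 118.7 kg
LOI: 42.25·0.3005 + 31.81·0.2232 + 42.02·0.5167 + 6.298·0.003900 + 113.3·0.001900 + 7.596·0.009800 = 41.82 kg
The glass mass, total less LOI, = 243.3 − 41.82 = 201.5 kg (= the summed oxide contributions)
percent share: oxide ÷ glass, ×100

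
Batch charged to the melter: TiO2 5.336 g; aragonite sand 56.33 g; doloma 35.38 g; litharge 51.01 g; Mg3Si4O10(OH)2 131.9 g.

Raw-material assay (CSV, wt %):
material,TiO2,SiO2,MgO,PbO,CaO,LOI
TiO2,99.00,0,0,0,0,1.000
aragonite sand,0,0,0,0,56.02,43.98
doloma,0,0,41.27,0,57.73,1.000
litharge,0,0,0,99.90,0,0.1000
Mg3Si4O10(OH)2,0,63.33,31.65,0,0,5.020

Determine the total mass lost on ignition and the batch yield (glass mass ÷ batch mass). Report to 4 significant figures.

LOI loss = 31.85 g; glass = 248.1 g; yield = 88.62%

Exact precision is maintained throughout; working values are shown rounded to 4 significant digits at each printed step; every reported result carries a single rounding — the derived quantities are re-derived starting from the weights on 248.1 g of glass at full precision (the yield, glass mass, totals, LOI, the five compositions), as quoted within the question or the answer.
Each material's LOI contribution:
  TiO2: 5.336 × 0.01000 = 0.05336 g
  aragonite sand: 56.33 × 0.4398 = 24.77 g
  doloma: 35.38 × 0.01000 = 0.3538 g
  litharge: 51.01 × 0.001000 = 0.05101 g
  Mg3Si4O10(OH)2: 131.9 × 0.05020 = 6.621 g
Total LOI = 31.85 g
Glass = batch − LOI = 280.0 − 31.85 = 248.1 g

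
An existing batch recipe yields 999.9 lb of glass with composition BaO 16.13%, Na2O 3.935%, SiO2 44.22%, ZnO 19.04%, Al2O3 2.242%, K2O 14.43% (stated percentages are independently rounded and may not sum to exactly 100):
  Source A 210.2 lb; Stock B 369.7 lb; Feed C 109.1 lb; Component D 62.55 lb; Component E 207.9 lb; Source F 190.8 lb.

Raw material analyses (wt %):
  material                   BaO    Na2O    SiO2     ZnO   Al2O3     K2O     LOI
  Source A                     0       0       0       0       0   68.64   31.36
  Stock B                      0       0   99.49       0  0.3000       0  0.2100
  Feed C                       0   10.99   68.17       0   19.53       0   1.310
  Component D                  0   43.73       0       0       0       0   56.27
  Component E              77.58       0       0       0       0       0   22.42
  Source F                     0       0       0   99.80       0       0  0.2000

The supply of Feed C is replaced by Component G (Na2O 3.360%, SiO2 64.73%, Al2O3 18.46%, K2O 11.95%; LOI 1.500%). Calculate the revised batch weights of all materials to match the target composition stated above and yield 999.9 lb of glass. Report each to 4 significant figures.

Revised batch per 999.9 lb glass:
  Source A: 190.1 lb
  Stock B: 369.3 lb
  Component G: 115.4 lb
  Component D: 81.11 lb
  Component E: 207.9 lb
  Source F: 190.8 lb
Total batch = 1155 lb; LOI loss = 154.8 lb

Full float precision is maintained end to end — in-progress results are rounded to 4 significant digits wherever printed. Each reported number takes just one rounding. The derived quantities (totals, yield, LOI, glass mass, the six compositions) are re-derived using the weight values per 999.9 lb of glass at exact precision as set out in the problem or the answer.
The oxide mass targets at 999.9 lb glass:
  BaO: 16.13% × 999.9 = 161.3 lb
  Na2O: 3.935% × 999.9 = 39.35 lb
  SiO2: 44.22% × 999.9 = 442.2 lb
  ZnO: 19.04% × 999.9 = 190.4 lb
  Al2O3: 2.242% × 999.9 = 22.42 lb
  K2O: 14.43% × 999.9 = 144.3 lb
Balance tally, oxide-wise, working from each reported weight, against the basis in use (summed amounts equal target values exact up to rounding of places):
  BaO: 207.9·0.7758 = 161.3 lb (target 161.3 lb)
  Na2O: 115.4·0.03360 + 81.11·0.4373 = 39.35 lb (target 39.35 lb)
  SiO2: 369.3·0.9949 + 115.4·0.6473 = 442.1 lb (target 442.2 lb)
  ZnO: 190.8·0.9980 = 190.4 lb (target 190.4 lb)
  Al2O3: 369.3·0.003000 + 115.4·0.1846 = 22.41 lb (target 22.42 lb)
  K2O: 190.1·0.6864 + 115.4·0.1195 = 144.3 lb (target 144.3 lb)
Auditing the glass mass value: batch Σ − ignition loss = 999.9 lb (per-oxide target masses sum to 999.9 lb; versus the stated basis of 999.9 lb — any gap is answer rounding).
Summing the batch: Σ batch = 1155 lb; LOI loss = Σ batch·LOI = 154.8 lb; the yield ratio, glass ÷ batch: 86.60%.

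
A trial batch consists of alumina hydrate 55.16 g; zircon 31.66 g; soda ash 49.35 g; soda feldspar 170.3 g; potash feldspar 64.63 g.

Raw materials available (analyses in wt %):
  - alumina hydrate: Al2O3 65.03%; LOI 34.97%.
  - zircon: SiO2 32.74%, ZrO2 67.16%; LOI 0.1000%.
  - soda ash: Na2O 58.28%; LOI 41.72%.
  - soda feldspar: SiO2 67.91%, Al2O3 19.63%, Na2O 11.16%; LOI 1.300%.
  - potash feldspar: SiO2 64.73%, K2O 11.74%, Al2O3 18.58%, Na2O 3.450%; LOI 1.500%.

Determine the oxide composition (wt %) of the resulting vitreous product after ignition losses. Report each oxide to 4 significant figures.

Full precision is maintained end to end; values along the way are shown rounded to four significant digits in the working. Each reported result receives exactly one rounding. The derived quantities (ignition loss, the five compositions, totals, the yield, glass mass) are computed from the weighed amounts per 328.0 g of glass in full precision, exactly as printed in question or answer.
Oxide masses out of the charge:
  SiO2: 31.66·0.3274 + 170.3·0.6791 + 64.63·0.6473 = 167.9 g
  K2O: 64.63·0.1174 = 7.588 g
  ZrO2: 31.66·0.6716 = 21.26 g
  Al2O3: 55.16·0.6503 + 170.3·0.1963 + 64.63·0.1858 = 81.31 g
  Na2O: 49.35·0.5828 + 170.3·0.1116 + 64.63·0.03450 = 50.00 g
LOI: 55.16·0.3497 + 31.66·0.001000 + 49.35·0.4172 + 170.3·0.01300 + 64.63·0.01500 = 43.09 g
The glass mass, total less LOI, = 371.1 − 43.09 = 328.0 g (= the summed oxide contributions)
oxide / glass × 100 gives the wt %

Glass mass = 328.0 g (batch 371.1 − LOI 43.09).
Composition: SiO2 51.17%, K2O 2.313%, ZrO2 6.482%, Al2O3 24.79%, Na2O 15.24%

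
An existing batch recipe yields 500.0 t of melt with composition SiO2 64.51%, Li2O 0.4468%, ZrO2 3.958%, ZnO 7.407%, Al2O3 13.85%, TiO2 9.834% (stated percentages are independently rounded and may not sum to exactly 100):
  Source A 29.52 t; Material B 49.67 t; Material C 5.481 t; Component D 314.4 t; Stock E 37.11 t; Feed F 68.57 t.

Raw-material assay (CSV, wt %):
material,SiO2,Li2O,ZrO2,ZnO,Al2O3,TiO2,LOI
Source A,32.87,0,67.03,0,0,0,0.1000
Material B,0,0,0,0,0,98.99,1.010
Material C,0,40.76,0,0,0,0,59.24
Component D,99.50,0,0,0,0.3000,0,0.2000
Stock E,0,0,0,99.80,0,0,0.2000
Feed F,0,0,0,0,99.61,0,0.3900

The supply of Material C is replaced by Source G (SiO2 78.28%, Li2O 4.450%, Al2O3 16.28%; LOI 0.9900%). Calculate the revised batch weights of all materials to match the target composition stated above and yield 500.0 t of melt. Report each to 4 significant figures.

Revised batch per 500.0 t melt:
  Source A: 29.52 t
  Material B: 49.67 t
  Source G: 50.20 t
  Component D: 274.9 t
  Stock E: 37.11 t
  Feed F: 60.49 t
Total batch = 501.9 t; LOI loss = 1.888 t

Every computation runs at full float precision at all times; rounding to four significant figures applies to every working value as displayed — each reported result is rounded only once — all derived quantities are computed in full precision (the totals, glass mass, yield, the six compositions, LOI) from the weighed amounts at 500.0 t of glass, exactly as shown in problem or answer.
Oxide-by-oxide targets in 500.0 t melt:
  SiO2: 64.51% × 500.0 = 322.6 t
  Li2O: 0.4468% × 500.0 = 2.234 t
  ZrO2: 3.958% × 500.0 = 19.79 t
  ZnO: 7.407% × 500.0 = 37.03 t
  Al2O3: 13.85% × 500.0 = 69.25 t
  TiO2: 9.834% × 500.0 = 49.17 t
Mass-balance tally per oxide with the batch weights as given, relative to the basis at hand (oxide sums agree with the targets exact up to rounding of places):
  SiO2: 29.52·0.3287 + 50.20·0.7828 + 274.9·0.9950 = 322.5 t (target 322.6 t)
  Li2O: 50.20·0.04450 = 2.234 t (target 2.234 t)
  ZrO2: 29.52·0.6703 = 19.79 t (target 19.79 t)
  ZnO: 37.11·0.9980 = 37.04 t (target 37.03 t)
  Al2O3: 50.20·0.1628 + 274.9·0.003000 + 60.49·0.9961 = 69.25 t (target 69.25 t)
  TiO2: 49.67·0.9899 = 49.17 t (target 49.17 t)
The glass-mass cross-check: batch total minus LOI = 500.0 t (per-oxide target masses sum to 500.0 t; versus the stated basis of 500.0 t — gaps are rounding artifacts).
Total batch = Σ batch = 501.9 t; loss to ignition Σ batch·LOI = 1.888 t; the yield ratio, glass ÷ batch: 99.62%.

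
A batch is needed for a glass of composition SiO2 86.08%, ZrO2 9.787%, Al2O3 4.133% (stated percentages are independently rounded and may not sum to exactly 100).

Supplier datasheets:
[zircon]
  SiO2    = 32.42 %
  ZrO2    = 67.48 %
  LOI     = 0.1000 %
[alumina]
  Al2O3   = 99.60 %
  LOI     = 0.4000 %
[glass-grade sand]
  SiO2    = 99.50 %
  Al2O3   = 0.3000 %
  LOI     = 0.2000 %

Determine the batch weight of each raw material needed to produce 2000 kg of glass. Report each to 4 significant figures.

All arithmetic maintains full precision in all steps — the intermediate values are rounded to 4 significant digits when displayed — each reported number carries a single rounding. All derived quantities, including glass mass, LOI, yield, the totals, three oxide percentages, are computed starting from the weights at 2000 kg of glass in exact precision as set out in either problem or answer.
Oxide-by-oxide targets in 2000 kg glass:
  SiO2: 86.08% × 2000 = 1722 kg
  ZrO2: 9.787% × 2000 = 195.7 kg
  Al2O3: 4.133% × 2000 = 82.66 kg
Per-oxide balance check using the reported weights, against the basis in use (oxide sums agree with the targets once rounding is allowed for):
  SiO2: 290.1·0.3242 + 1636·0.9950 = 1722 kg (target 1722 kg)
  ZrO2: 290.1·0.6748 = 195.8 kg (target 195.7 kg)
  Al2O3: 78.07·0.9960 + 1636·0.003000 = 82.67 kg (target 82.66 kg)
The glass-mass cross-check: Σ batch − LOI loss = 2000 kg (the Σ of target masses is 2000 kg; with the basis standing at 2000 kg — rounding explains the deltas).
Whole-batch sum: Σ batch = 2004 kg; LOI loss = Σ batch·LOI = 3.874 kg; as yield: glass ÷ batch → 99.81%.

Batch per 2000 kg glass:
  zircon: 290.1 kg
  alumina: 78.07 kg
  glass-grade sand: 1636 kg
Total batch = 2004 kg; LOI loss = 3.874 kg; yield = 99.81%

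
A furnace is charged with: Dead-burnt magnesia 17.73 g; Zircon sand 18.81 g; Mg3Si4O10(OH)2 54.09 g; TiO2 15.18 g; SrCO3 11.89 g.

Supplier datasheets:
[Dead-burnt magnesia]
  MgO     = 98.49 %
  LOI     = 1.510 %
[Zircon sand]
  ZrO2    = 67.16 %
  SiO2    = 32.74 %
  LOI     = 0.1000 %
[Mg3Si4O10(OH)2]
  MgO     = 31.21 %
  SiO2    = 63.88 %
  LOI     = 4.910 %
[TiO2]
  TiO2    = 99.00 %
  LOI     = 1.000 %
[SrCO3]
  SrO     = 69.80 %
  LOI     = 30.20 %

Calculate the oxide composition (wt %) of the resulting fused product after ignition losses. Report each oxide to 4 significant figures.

Mid-chain values are displayed with 4-significant-digit rounding at each printed step — every computation keeps full float precision from first step to last. Each reported value takes exactly one rounding; all derived quantities, which include the yield, totals, five oxide percentages, glass mass, ignition loss, are carried at full float precision, as quoted within problem or answer, from the batch weights for 111.0 g of glass.
Mass of each oxide from the mix:
  MgO: 17.73·0.9849 + 54.09·0.3121 = 34.34 g
  SrO: 11.89·0.6980 = 8.299 g
  ZrO2: 18.81·0.6716 = 12.63 g
  TiO2: 15.18·0.9900 = 15.03 g
  SiO2: 18.81·0.3274 + 54.09·0.6388 = 40.71 g
LOI: 17.73·0.01510 + 18.81·0.001000 + 54.09·0.04910 + 15.18·0.01000 + 11.89·0.3020 = 6.685 g
Resulting glass, batch − LOI: 117.7 − 6.685 = 111.0 g (= Σ oxide masses)
wt % = 100 × oxide mass / glass mass

Glass mass = 111.0 g (batch 117.7 − LOI 6.685).
Composition: MgO 30.94%, SrO 7.476%, ZrO2 11.38%, TiO2 13.54%, SiO2 36.67%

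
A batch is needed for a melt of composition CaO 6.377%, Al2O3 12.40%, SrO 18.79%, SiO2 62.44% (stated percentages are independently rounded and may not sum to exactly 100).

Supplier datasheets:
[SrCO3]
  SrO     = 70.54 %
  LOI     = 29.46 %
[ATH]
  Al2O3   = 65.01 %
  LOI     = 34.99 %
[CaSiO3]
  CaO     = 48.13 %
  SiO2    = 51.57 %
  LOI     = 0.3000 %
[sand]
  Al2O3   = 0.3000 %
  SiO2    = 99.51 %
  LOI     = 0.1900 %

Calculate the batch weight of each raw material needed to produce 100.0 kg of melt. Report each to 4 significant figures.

Intermediates are printed, rounded to 4 significant figures, when written out; every computation runs at exact precision through every step. A single rounding produces every reported result — the derived quantities (the four compositions, LOI, the totals, glass mass, yield) are computed using the weight values for 100.0 kg of glass at full precision exactly as shown in either problem or answer.
Oxide mass targets, per 100.0 kg melt:
  CaO: 6.377% × 100.0 = 6.377 kg
  Al2O3: 12.40% × 100.0 = 12.40 kg
  SrO: 18.79% × 100.0 = 18.79 kg
  SiO2: 62.44% × 100.0 = 62.44 kg
A balance pass over the oxides, applying the batch weights above, against the basis in use (every target is met by its sum up to rounding of the answer):
  CaO: 13.25·0.4813 = 6.377 kg (target 6.377 kg)
  Al2O3: 18.82·0.6501 + 55.88·0.003000 = 12.40 kg (target 12.40 kg)
  SrO: 26.64·0.7054 = 18.79 kg (target 18.79 kg)
  SiO2: 13.25·0.5157 + 55.88·0.9951 = 62.44 kg (target 62.44 kg)
Glass-mass sanity pass: net batch after ignition = 100.0 kg (summing oxide targets gives 100.0 kg; versus the stated basis of 100.0 kg — gaps are rounding artifacts).
Batch grand total — Σ batch = 114.6 kg; Σ batch·LOI gives LOI loss = 14.58 kg; yield, glass over the total, = 87.28%.

Batch per 100.0 kg melt:
  SrCO3: 26.64 kg
  ATH: 18.82 kg
  CaSiO3: 13.25 kg
  sand: 55.88 kg
Total batch = 114.6 kg; LOI loss = 14.58 kg; yield = 87.28%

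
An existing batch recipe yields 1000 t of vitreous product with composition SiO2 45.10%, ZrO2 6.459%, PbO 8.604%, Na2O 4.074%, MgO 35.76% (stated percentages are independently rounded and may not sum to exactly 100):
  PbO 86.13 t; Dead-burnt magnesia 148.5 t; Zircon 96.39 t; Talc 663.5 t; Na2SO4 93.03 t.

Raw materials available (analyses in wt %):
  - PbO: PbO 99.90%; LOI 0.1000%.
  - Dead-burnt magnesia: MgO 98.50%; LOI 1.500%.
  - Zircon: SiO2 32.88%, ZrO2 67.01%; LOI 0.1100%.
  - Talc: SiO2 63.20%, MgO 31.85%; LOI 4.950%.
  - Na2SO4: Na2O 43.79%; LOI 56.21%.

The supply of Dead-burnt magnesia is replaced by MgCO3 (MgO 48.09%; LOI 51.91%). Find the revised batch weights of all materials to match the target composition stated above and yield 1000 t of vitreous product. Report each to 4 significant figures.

Revised batch per 1000 t vitreous product:
  PbO: 86.13 t
  MgCO3: 304.2 t
  Zircon: 96.39 t
  Talc: 663.5 t
  Na2SO4: 93.03 t
Total batch = 1243 t; LOI loss = 243.2 t

The intermediate values appear (rounded to four significant figures) on the page. The whole derivation holds exact precision in all steps — a single rounding completes every reported figure; derived quantities are re-derived in full float precision (the totals, yield, five oxide percentages, net glass mass, LOI) starting from the weights on 1000 t of glass exactly as printed in problem or answer.
Oxide mass targets, per 1000 t vitreous product:
  SiO2: 45.10% × 1000 = 451.0 t
  ZrO2: 6.459% × 1000 = 64.59 t
  PbO: 8.604% × 1000 = 86.04 t
  Na2O: 4.074% × 1000 = 40.74 t
  MgO: 35.76% × 1000 = 357.6 t
Per-oxide balance check working from each reported weight, on the stated basis (oxide sums agree with the targets once rounding is allowed for):
  SiO2: 96.39·0.3288 + 663.5·0.6320 = 451.0 t (target 451.0 t)
  ZrO2: 96.39·0.6701 = 64.59 t (target 64.59 t)
  PbO: 86.13·0.9990 = 86.04 t (target 86.04 t)
  Na2O: 93.03·0.4379 = 40.74 t (target 40.74 t)
  MgO: 304.2·0.4809 + 663.5·0.3185 = 357.6 t (target 357.6 t)
Consistency of the glass mass: total charge less LOI = 1000 t (the targets, summed, come to 1000 t; the stated basis being 1000 t — differing by rounding only).
Total batch = Σ batch = 1243 t; the LOI term Σ batch·LOI equals 243.2 t; as yield: glass ÷ batch → 80.44%.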